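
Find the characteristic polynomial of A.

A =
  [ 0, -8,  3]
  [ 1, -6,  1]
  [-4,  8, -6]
x^3 + 12*x^2 + 48*x + 64

Expanding det(x·I − A) (e.g. by cofactor expansion or by noting that A is similar to its Jordan form J, which has the same characteristic polynomial as A) gives
  χ_A(x) = x^3 + 12*x^2 + 48*x + 64
which factors as (x + 4)^3. The eigenvalues (with algebraic multiplicities) are λ = -4 with multiplicity 3.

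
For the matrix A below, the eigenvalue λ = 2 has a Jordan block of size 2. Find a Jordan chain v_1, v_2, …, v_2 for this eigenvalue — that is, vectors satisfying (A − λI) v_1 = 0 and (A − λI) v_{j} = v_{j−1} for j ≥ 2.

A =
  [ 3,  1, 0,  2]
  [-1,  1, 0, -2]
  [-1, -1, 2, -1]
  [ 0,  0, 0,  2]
A Jordan chain for λ = 2 of length 2:
v_1 = (1, -1, -1, 0)ᵀ
v_2 = (1, 0, 0, 0)ᵀ

Let N = A − (2)·I. We want v_2 with N^2 v_2 = 0 but N^1 v_2 ≠ 0; then v_{j-1} := N · v_j for j = 2, …, 2.

Pick v_2 = (1, 0, 0, 0)ᵀ.
Then v_1 = N · v_2 = (1, -1, -1, 0)ᵀ.

Sanity check: (A − (2)·I) v_1 = (0, 0, 0, 0)ᵀ = 0. ✓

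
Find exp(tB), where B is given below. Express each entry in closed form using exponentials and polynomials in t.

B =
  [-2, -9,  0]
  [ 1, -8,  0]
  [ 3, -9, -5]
e^{tB} =
  [3*t*exp(-5*t) + exp(-5*t), -9*t*exp(-5*t), 0]
  [t*exp(-5*t), -3*t*exp(-5*t) + exp(-5*t), 0]
  [3*t*exp(-5*t), -9*t*exp(-5*t), exp(-5*t)]

Strategy: write B = P · J · P⁻¹ where J is a Jordan canonical form, so e^{tB} = P · e^{tJ} · P⁻¹, and e^{tJ} can be computed block-by-block.

B has Jordan form
J =
  [-5,  1,  0]
  [ 0, -5,  0]
  [ 0,  0, -5]
(up to reordering of blocks).

Per-block formulas:
  For a 2×2 Jordan block J_2(-5): exp(t · J_2(-5)) = e^(-5t)·(I + t·N), where N is the 2×2 nilpotent shift.
  For a 1×1 block at λ = -5: exp(t · [-5]) = [e^(-5t)].

After assembling e^{tJ} and conjugating by P, we get:

e^{tB} =
  [3*t*exp(-5*t) + exp(-5*t), -9*t*exp(-5*t), 0]
  [t*exp(-5*t), -3*t*exp(-5*t) + exp(-5*t), 0]
  [3*t*exp(-5*t), -9*t*exp(-5*t), exp(-5*t)]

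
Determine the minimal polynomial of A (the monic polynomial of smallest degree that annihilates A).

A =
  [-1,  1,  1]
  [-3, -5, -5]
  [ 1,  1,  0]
x^3 + 6*x^2 + 12*x + 8

The characteristic polynomial is χ_A(x) = (x + 2)^3, so the eigenvalues are known. The minimal polynomial is
  m_A(x) = Π_λ (x − λ)^{k_λ}
where k_λ is the size of the *largest* Jordan block for λ (equivalently, the smallest k with (A − λI)^k v = 0 for every generalised eigenvector v of λ).

  λ = -2: largest Jordan block has size 3, contributing (x + 2)^3

So m_A(x) = (x + 2)^3 = x^3 + 6*x^2 + 12*x + 8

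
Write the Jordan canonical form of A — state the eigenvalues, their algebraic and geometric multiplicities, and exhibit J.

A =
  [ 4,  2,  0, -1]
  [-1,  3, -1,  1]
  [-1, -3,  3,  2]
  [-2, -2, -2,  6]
J_2(4) ⊕ J_2(4)

The characteristic polynomial is
  det(x·I − A) = x^4 - 16*x^3 + 96*x^2 - 256*x + 256 = (x - 4)^4

Eigenvalues and multiplicities (the geometric multiplicity of λ is n − rank(A − λI), which equals the number of Jordan blocks for λ):
  λ = 4: algebraic multiplicity = 4, geometric multiplicity = 2

Determining the block sizes for each eigenvalue:
  λ = 4: with am = 4 and gm = 2, the partition is not yet determined (e.g. several partitions of 4 into 2 parts exist). Let N = A − (4)·I. Computing rank(N^1) = 2, rank(N^2) = 0; the number of blocks of size ≥ j is rank(N^{j−1}) − rank(N^j), giving [2, 2]. So we have 2 block(s) of size 2 → block sizes [2, 2]

Assembling the blocks gives a Jordan form
J =
  [4, 1, 0, 0]
  [0, 4, 0, 0]
  [0, 0, 4, 1]
  [0, 0, 0, 4]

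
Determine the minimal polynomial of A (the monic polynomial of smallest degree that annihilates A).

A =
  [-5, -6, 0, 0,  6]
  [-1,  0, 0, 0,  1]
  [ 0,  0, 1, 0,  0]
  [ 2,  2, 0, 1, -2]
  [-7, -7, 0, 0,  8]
x^2 - 2*x + 1

The characteristic polynomial is χ_A(x) = (x - 1)^5, so the eigenvalues are known. The minimal polynomial is
  m_A(x) = Π_λ (x − λ)^{k_λ}
where k_λ is the size of the *largest* Jordan block for λ (equivalently, the smallest k with (A − λI)^k v = 0 for every generalised eigenvector v of λ).

  λ = 1: largest Jordan block has size 2, contributing (x − 1)^2

So m_A(x) = (x - 1)^2 = x^2 - 2*x + 1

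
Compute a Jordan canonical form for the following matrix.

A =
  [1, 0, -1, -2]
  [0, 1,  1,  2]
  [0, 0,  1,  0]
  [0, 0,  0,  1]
J_2(1) ⊕ J_1(1) ⊕ J_1(1)

The characteristic polynomial is
  det(x·I − A) = x^4 - 4*x^3 + 6*x^2 - 4*x + 1 = (x - 1)^4

Eigenvalues and multiplicities (the geometric multiplicity of λ is n − rank(A − λI), which equals the number of Jordan blocks for λ):
  λ = 1: algebraic multiplicity = 4, geometric multiplicity = 3

Determining the block sizes for each eigenvalue:
  λ = 1: 3 blocks summing to 4 forces exactly one block of size 2 and the rest size 1 → block sizes [2, 1, 1]

Assembling the blocks gives a Jordan form
J =
  [1, 1, 0, 0]
  [0, 1, 0, 0]
  [0, 0, 1, 0]
  [0, 0, 0, 1]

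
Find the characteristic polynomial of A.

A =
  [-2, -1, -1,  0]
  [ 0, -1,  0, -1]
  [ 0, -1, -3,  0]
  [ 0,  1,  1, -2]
x^4 + 8*x^3 + 24*x^2 + 32*x + 16

Expanding det(x·I − A) (e.g. by cofactor expansion or by noting that A is similar to its Jordan form J, which has the same characteristic polynomial as A) gives
  χ_A(x) = x^4 + 8*x^3 + 24*x^2 + 32*x + 16
which factors as (x + 2)^4. The eigenvalues (with algebraic multiplicities) are λ = -2 with multiplicity 4.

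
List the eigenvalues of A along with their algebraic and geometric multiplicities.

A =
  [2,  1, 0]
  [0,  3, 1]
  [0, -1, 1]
λ = 2: alg = 3, geom = 1

Step 1 — factor the characteristic polynomial to read off the algebraic multiplicities:
  χ_A(x) = (x - 2)^3

Step 2 — compute geometric multiplicities via the rank-nullity identity g(λ) = n − rank(A − λI):
  rank(A − (2)·I) = 2, so dim ker(A − (2)·I) = n − 2 = 1

Summary:
  λ = 2: algebraic multiplicity = 3, geometric multiplicity = 1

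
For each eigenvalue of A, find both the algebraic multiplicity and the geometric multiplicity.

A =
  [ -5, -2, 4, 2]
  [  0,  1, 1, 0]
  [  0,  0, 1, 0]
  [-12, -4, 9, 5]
λ = -1: alg = 1, geom = 1; λ = 1: alg = 3, geom = 2

Step 1 — factor the characteristic polynomial to read off the algebraic multiplicities:
  χ_A(x) = (x - 1)^3*(x + 1)

Step 2 — compute geometric multiplicities via the rank-nullity identity g(λ) = n − rank(A − λI):
  rank(A − (-1)·I) = 3, so dim ker(A − (-1)·I) = n − 3 = 1
  rank(A − (1)·I) = 2, so dim ker(A − (1)·I) = n − 2 = 2

Summary:
  λ = -1: algebraic multiplicity = 1, geometric multiplicity = 1
  λ = 1: algebraic multiplicity = 3, geometric multiplicity = 2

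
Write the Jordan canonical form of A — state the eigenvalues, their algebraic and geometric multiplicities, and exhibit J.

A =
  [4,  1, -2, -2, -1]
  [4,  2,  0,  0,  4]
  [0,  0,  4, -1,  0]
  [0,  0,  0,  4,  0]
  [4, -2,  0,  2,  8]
J_2(4) ⊕ J_2(4) ⊕ J_1(6)

The characteristic polynomial is
  det(x·I − A) = x^5 - 22*x^4 + 192*x^3 - 832*x^2 + 1792*x - 1536 = (x - 6)*(x - 4)^4

Eigenvalues and multiplicities (the geometric multiplicity of λ is n − rank(A − λI), which equals the number of Jordan blocks for λ):
  λ = 4: algebraic multiplicity = 4, geometric multiplicity = 2
  λ = 6: algebraic multiplicity = 1, geometric multiplicity = 1

Determining the block sizes for each eigenvalue:
  λ = 4: with am = 4 and gm = 2, the partition is not yet determined (e.g. several partitions of 4 into 2 parts exist). Let N = A − (4)·I. Computing rank(N^1) = 3, rank(N^2) = 1; the number of blocks of size ≥ j is rank(N^{j−1}) − rank(N^j), giving [2, 2]. So we have 2 block(s) of size 2 → block sizes [2, 2]
  λ = 6: one block (gm = 1), so the single block has size am = 1 → block sizes [1]

Assembling the blocks gives a Jordan form
J =
  [4, 1, 0, 0, 0]
  [0, 4, 0, 0, 0]
  [0, 0, 4, 1, 0]
  [0, 0, 0, 4, 0]
  [0, 0, 0, 0, 6]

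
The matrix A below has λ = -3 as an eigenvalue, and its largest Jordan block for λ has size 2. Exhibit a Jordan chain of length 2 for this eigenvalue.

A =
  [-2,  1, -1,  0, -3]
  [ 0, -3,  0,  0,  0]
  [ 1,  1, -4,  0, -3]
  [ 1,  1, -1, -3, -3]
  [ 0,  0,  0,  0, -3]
A Jordan chain for λ = -3 of length 2:
v_1 = (1, 0, 1, 1, 0)ᵀ
v_2 = (1, 0, 0, 0, 0)ᵀ

Let N = A − (-3)·I. We want v_2 with N^2 v_2 = 0 but N^1 v_2 ≠ 0; then v_{j-1} := N · v_j for j = 2, …, 2.

Pick v_2 = (1, 0, 0, 0, 0)ᵀ.
Then v_1 = N · v_2 = (1, 0, 1, 1, 0)ᵀ.

Sanity check: (A − (-3)·I) v_1 = (0, 0, 0, 0, 0)ᵀ = 0. ✓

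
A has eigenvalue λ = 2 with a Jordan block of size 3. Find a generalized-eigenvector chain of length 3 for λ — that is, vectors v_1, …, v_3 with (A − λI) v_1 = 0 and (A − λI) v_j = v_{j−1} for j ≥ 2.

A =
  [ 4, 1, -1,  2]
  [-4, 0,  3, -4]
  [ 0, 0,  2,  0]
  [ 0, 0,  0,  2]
A Jordan chain for λ = 2 of length 3:
v_1 = (1, -2, 0, 0)ᵀ
v_2 = (-1, 3, 0, 0)ᵀ
v_3 = (0, 0, 1, 0)ᵀ

Let N = A − (2)·I. We want v_3 with N^3 v_3 = 0 but N^2 v_3 ≠ 0; then v_{j-1} := N · v_j for j = 3, …, 2.

Pick v_3 = (0, 0, 1, 0)ᵀ.
Then v_2 = N · v_3 = (-1, 3, 0, 0)ᵀ.
Then v_1 = N · v_2 = (1, -2, 0, 0)ᵀ.

Sanity check: (A − (2)·I) v_1 = (0, 0, 0, 0)ᵀ = 0. ✓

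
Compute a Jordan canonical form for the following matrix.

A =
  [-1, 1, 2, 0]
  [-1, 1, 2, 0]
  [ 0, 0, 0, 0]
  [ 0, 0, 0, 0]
J_2(0) ⊕ J_1(0) ⊕ J_1(0)

The characteristic polynomial is
  det(x·I − A) = x^4

Eigenvalues and multiplicities (the geometric multiplicity of λ is n − rank(A − λI), which equals the number of Jordan blocks for λ):
  λ = 0: algebraic multiplicity = 4, geometric multiplicity = 3

Determining the block sizes for each eigenvalue:
  λ = 0: 3 blocks summing to 4 forces exactly one block of size 2 and the rest size 1 → block sizes [2, 1, 1]

Assembling the blocks gives a Jordan form
J =
  [0, 1, 0, 0]
  [0, 0, 0, 0]
  [0, 0, 0, 0]
  [0, 0, 0, 0]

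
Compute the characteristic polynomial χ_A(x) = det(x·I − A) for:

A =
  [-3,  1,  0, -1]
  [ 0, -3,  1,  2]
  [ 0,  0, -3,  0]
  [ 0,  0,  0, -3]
x^4 + 12*x^3 + 54*x^2 + 108*x + 81

Expanding det(x·I − A) (e.g. by cofactor expansion or by noting that A is similar to its Jordan form J, which has the same characteristic polynomial as A) gives
  χ_A(x) = x^4 + 12*x^3 + 54*x^2 + 108*x + 81
which factors as (x + 3)^4. The eigenvalues (with algebraic multiplicities) are λ = -3 with multiplicity 4.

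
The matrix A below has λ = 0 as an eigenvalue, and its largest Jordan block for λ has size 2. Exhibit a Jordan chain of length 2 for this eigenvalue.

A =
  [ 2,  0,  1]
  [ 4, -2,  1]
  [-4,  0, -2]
A Jordan chain for λ = 0 of length 2:
v_1 = (2, 2, -4)ᵀ
v_2 = (1, 1, 0)ᵀ

Let N = A − (0)·I. We want v_2 with N^2 v_2 = 0 but N^1 v_2 ≠ 0; then v_{j-1} := N · v_j for j = 2, …, 2.

Pick v_2 = (1, 1, 0)ᵀ.
Then v_1 = N · v_2 = (2, 2, -4)ᵀ.

Sanity check: (A − (0)·I) v_1 = (0, 0, 0)ᵀ = 0. ✓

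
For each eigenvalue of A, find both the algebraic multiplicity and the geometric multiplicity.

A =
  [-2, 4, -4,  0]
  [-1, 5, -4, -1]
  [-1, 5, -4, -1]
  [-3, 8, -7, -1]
λ = -2: alg = 1, geom = 1; λ = 0: alg = 3, geom = 1

Step 1 — factor the characteristic polynomial to read off the algebraic multiplicities:
  χ_A(x) = x^3*(x + 2)

Step 2 — compute geometric multiplicities via the rank-nullity identity g(λ) = n − rank(A − λI):
  rank(A − (-2)·I) = 3, so dim ker(A − (-2)·I) = n − 3 = 1
  rank(A − (0)·I) = 3, so dim ker(A − (0)·I) = n − 3 = 1

Summary:
  λ = -2: algebraic multiplicity = 1, geometric multiplicity = 1
  λ = 0: algebraic multiplicity = 3, geometric multiplicity = 1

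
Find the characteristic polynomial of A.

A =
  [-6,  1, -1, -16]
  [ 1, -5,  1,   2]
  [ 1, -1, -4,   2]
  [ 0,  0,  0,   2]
x^4 + 13*x^3 + 45*x^2 - 25*x - 250

Expanding det(x·I − A) (e.g. by cofactor expansion or by noting that A is similar to its Jordan form J, which has the same characteristic polynomial as A) gives
  χ_A(x) = x^4 + 13*x^3 + 45*x^2 - 25*x - 250
which factors as (x - 2)*(x + 5)^3. The eigenvalues (with algebraic multiplicities) are λ = -5 with multiplicity 3, λ = 2 with multiplicity 1.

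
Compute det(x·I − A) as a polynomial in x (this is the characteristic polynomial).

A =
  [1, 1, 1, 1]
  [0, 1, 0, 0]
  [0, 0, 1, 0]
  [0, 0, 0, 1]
x^4 - 4*x^3 + 6*x^2 - 4*x + 1

Expanding det(x·I − A) (e.g. by cofactor expansion or by noting that A is similar to its Jordan form J, which has the same characteristic polynomial as A) gives
  χ_A(x) = x^4 - 4*x^3 + 6*x^2 - 4*x + 1
which factors as (x - 1)^4. The eigenvalues (with algebraic multiplicities) are λ = 1 with multiplicity 4.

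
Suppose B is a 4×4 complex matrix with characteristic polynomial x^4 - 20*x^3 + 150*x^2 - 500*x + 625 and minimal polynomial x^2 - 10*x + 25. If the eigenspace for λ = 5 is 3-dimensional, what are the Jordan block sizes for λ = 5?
Block sizes for λ = 5: [2, 1, 1]

Step 1 — from the characteristic polynomial, algebraic multiplicity of λ = 5 is 4. From dim ker(B − (5)·I) = 3, there are exactly 3 Jordan blocks for λ = 5.
Step 2 — from the minimal polynomial, the factor (x − 5)^2 tells us the largest block for λ = 5 has size 2.
Step 3 — with total size 4, 3 blocks, and largest block 2, the block sizes (in nonincreasing order) are [2, 1, 1].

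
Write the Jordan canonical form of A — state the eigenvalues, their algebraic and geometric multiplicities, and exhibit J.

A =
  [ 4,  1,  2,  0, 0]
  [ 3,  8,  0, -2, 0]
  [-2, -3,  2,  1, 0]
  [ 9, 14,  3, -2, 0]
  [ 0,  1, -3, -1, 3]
J_2(3) ⊕ J_2(3) ⊕ J_1(3)

The characteristic polynomial is
  det(x·I − A) = x^5 - 15*x^4 + 90*x^3 - 270*x^2 + 405*x - 243 = (x - 3)^5

Eigenvalues and multiplicities (the geometric multiplicity of λ is n − rank(A − λI), which equals the number of Jordan blocks for λ):
  λ = 3: algebraic multiplicity = 5, geometric multiplicity = 3

Determining the block sizes for each eigenvalue:
  λ = 3: with am = 5 and gm = 3, the partition is not yet determined (e.g. several partitions of 5 into 3 parts exist). Let N = A − (3)·I. Computing rank(N^1) = 2, rank(N^2) = 0; the number of blocks of size ≥ j is rank(N^{j−1}) − rank(N^j), giving [3, 2]. So we have 2 block(s) of size 2, 1 block(s) of size 1 → block sizes [2, 2, 1]

Assembling the blocks gives a Jordan form
J =
  [3, 1, 0, 0, 0]
  [0, 3, 0, 0, 0]
  [0, 0, 3, 1, 0]
  [0, 0, 0, 3, 0]
  [0, 0, 0, 0, 3]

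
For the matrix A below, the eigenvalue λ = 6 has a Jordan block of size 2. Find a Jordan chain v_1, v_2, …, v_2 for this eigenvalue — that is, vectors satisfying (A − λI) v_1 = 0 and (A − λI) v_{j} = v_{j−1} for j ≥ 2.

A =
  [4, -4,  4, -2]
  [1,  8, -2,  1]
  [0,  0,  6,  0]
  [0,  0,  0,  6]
A Jordan chain for λ = 6 of length 2:
v_1 = (-2, 1, 0, 0)ᵀ
v_2 = (1, 0, 0, 0)ᵀ

Let N = A − (6)·I. We want v_2 with N^2 v_2 = 0 but N^1 v_2 ≠ 0; then v_{j-1} := N · v_j for j = 2, …, 2.

Pick v_2 = (1, 0, 0, 0)ᵀ.
Then v_1 = N · v_2 = (-2, 1, 0, 0)ᵀ.

Sanity check: (A − (6)·I) v_1 = (0, 0, 0, 0)ᵀ = 0. ✓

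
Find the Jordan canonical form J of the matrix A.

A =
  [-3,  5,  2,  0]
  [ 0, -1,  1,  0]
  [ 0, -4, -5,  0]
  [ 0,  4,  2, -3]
J_3(-3) ⊕ J_1(-3)

The characteristic polynomial is
  det(x·I − A) = x^4 + 12*x^3 + 54*x^2 + 108*x + 81 = (x + 3)^4

Eigenvalues and multiplicities (the geometric multiplicity of λ is n − rank(A − λI), which equals the number of Jordan blocks for λ):
  λ = -3: algebraic multiplicity = 4, geometric multiplicity = 2

Determining the block sizes for each eigenvalue:
  λ = -3: with am = 4 and gm = 2, the partition is not yet determined (e.g. several partitions of 4 into 2 parts exist). Let N = A − (-3)·I. Computing rank(N^1) = 2, rank(N^2) = 1, rank(N^3) = 0; the number of blocks of size ≥ j is rank(N^{j−1}) − rank(N^j), giving [2, 1, 1]. So we have 1 block(s) of size 3, 1 block(s) of size 1 → block sizes [3, 1]

Assembling the blocks gives a Jordan form
J =
  [-3,  1,  0,  0]
  [ 0, -3,  1,  0]
  [ 0,  0, -3,  0]
  [ 0,  0,  0, -3]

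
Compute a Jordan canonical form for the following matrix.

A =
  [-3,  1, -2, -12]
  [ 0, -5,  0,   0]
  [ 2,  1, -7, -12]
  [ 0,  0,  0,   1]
J_2(-5) ⊕ J_1(-5) ⊕ J_1(1)

The characteristic polynomial is
  det(x·I − A) = x^4 + 14*x^3 + 60*x^2 + 50*x - 125 = (x - 1)*(x + 5)^3

Eigenvalues and multiplicities (the geometric multiplicity of λ is n − rank(A − λI), which equals the number of Jordan blocks for λ):
  λ = -5: algebraic multiplicity = 3, geometric multiplicity = 2
  λ = 1: algebraic multiplicity = 1, geometric multiplicity = 1

Determining the block sizes for each eigenvalue:
  λ = -5: 2 blocks summing to 3 forces exactly one block of size 2 and the rest size 1 → block sizes [2, 1]
  λ = 1: one block (gm = 1), so the single block has size am = 1 → block sizes [1]

Assembling the blocks gives a Jordan form
J =
  [-5,  1,  0, 0]
  [ 0, -5,  0, 0]
  [ 0,  0, -5, 0]
  [ 0,  0,  0, 1]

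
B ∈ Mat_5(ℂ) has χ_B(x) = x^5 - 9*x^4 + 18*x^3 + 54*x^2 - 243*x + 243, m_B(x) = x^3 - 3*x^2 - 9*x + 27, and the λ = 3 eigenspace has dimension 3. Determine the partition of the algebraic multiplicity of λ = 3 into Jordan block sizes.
Block sizes for λ = 3: [2, 1, 1]

Step 1 — from the characteristic polynomial, algebraic multiplicity of λ = 3 is 4. From dim ker(B − (3)·I) = 3, there are exactly 3 Jordan blocks for λ = 3.
Step 2 — from the minimal polynomial, the factor (x − 3)^2 tells us the largest block for λ = 3 has size 2.
Step 3 — with total size 4, 3 blocks, and largest block 2, the block sizes (in nonincreasing order) are [2, 1, 1].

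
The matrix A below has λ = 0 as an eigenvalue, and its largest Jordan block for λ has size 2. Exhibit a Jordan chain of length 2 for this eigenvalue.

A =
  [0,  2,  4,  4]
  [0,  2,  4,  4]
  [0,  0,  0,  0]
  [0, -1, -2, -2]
A Jordan chain for λ = 0 of length 2:
v_1 = (2, 2, 0, -1)ᵀ
v_2 = (0, 1, 0, 0)ᵀ

Let N = A − (0)·I. We want v_2 with N^2 v_2 = 0 but N^1 v_2 ≠ 0; then v_{j-1} := N · v_j for j = 2, …, 2.

Pick v_2 = (0, 1, 0, 0)ᵀ.
Then v_1 = N · v_2 = (2, 2, 0, -1)ᵀ.

Sanity check: (A − (0)·I) v_1 = (0, 0, 0, 0)ᵀ = 0. ✓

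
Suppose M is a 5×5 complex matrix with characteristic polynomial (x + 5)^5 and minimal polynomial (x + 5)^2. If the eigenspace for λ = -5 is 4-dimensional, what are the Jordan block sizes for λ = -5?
Block sizes for λ = -5: [2, 1, 1, 1]

Step 1 — from the characteristic polynomial, algebraic multiplicity of λ = -5 is 5. From dim ker(M − (-5)·I) = 4, there are exactly 4 Jordan blocks for λ = -5.
Step 2 — from the minimal polynomial, the factor (x + 5)^2 tells us the largest block for λ = -5 has size 2.
Step 3 — with total size 5, 4 blocks, and largest block 2, the block sizes (in nonincreasing order) are [2, 1, 1, 1].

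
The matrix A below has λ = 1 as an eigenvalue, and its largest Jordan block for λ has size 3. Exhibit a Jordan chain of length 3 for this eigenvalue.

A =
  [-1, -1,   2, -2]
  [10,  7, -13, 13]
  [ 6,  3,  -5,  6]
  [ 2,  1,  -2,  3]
A Jordan chain for λ = 1 of length 3:
v_1 = (2, -12, -6, -2)ᵀ
v_2 = (-2, 10, 6, 2)ᵀ
v_3 = (1, 0, 0, 0)ᵀ

Let N = A − (1)·I. We want v_3 with N^3 v_3 = 0 but N^2 v_3 ≠ 0; then v_{j-1} := N · v_j for j = 3, …, 2.

Pick v_3 = (1, 0, 0, 0)ᵀ.
Then v_2 = N · v_3 = (-2, 10, 6, 2)ᵀ.
Then v_1 = N · v_2 = (2, -12, -6, -2)ᵀ.

Sanity check: (A − (1)·I) v_1 = (0, 0, 0, 0)ᵀ = 0. ✓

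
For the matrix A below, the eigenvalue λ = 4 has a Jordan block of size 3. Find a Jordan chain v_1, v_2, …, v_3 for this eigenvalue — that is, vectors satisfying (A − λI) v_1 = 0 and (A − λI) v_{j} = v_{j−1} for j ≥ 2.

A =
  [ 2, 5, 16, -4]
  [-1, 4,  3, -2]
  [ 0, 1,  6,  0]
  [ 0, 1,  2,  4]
A Jordan chain for λ = 4 of length 3:
v_1 = (-1, 2, -1, -1)ᵀ
v_2 = (-2, -1, 0, 0)ᵀ
v_3 = (1, 0, 0, 0)ᵀ

Let N = A − (4)·I. We want v_3 with N^3 v_3 = 0 but N^2 v_3 ≠ 0; then v_{j-1} := N · v_j for j = 3, …, 2.

Pick v_3 = (1, 0, 0, 0)ᵀ.
Then v_2 = N · v_3 = (-2, -1, 0, 0)ᵀ.
Then v_1 = N · v_2 = (-1, 2, -1, -1)ᵀ.

Sanity check: (A − (4)·I) v_1 = (0, 0, 0, 0)ᵀ = 0. ✓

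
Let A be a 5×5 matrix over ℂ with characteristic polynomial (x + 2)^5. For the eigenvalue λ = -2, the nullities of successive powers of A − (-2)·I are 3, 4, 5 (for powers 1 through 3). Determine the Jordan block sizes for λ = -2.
Block sizes for λ = -2: [3, 1, 1]

From the dimensions of kernels of powers, the number of Jordan blocks of size at least j is d_j − d_{j−1} where d_j = dim ker(N^j) (with d_0 = 0). Computing the differences gives [3, 1, 1].
The number of blocks of size exactly k is (#blocks of size ≥ k) − (#blocks of size ≥ k + 1), so the partition is: 2 block(s) of size 1, 1 block(s) of size 3.
In nonincreasing order the block sizes are [3, 1, 1].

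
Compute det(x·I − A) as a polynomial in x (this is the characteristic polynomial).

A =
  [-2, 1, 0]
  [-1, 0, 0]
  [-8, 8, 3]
x^3 - x^2 - 5*x - 3

Expanding det(x·I − A) (e.g. by cofactor expansion or by noting that A is similar to its Jordan form J, which has the same characteristic polynomial as A) gives
  χ_A(x) = x^3 - x^2 - 5*x - 3
which factors as (x - 3)*(x + 1)^2. The eigenvalues (with algebraic multiplicities) are λ = -1 with multiplicity 2, λ = 3 with multiplicity 1.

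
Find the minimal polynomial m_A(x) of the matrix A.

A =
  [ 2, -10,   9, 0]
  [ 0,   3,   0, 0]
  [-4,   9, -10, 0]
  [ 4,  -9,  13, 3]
x^3 + 5*x^2 - 8*x - 48

The characteristic polynomial is χ_A(x) = (x - 3)^2*(x + 4)^2, so the eigenvalues are known. The minimal polynomial is
  m_A(x) = Π_λ (x − λ)^{k_λ}
where k_λ is the size of the *largest* Jordan block for λ (equivalently, the smallest k with (A − λI)^k v = 0 for every generalised eigenvector v of λ).

  λ = -4: largest Jordan block has size 2, contributing (x + 4)^2
  λ = 3: largest Jordan block has size 1, contributing (x − 3)

So m_A(x) = (x - 3)*(x + 4)^2 = x^3 + 5*x^2 - 8*x - 48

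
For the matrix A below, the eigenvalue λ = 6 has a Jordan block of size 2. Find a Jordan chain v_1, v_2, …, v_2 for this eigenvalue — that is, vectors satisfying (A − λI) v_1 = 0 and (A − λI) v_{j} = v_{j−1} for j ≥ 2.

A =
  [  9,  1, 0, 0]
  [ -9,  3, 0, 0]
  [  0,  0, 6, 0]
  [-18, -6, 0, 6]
A Jordan chain for λ = 6 of length 2:
v_1 = (3, -9, 0, -18)ᵀ
v_2 = (1, 0, 0, 0)ᵀ

Let N = A − (6)·I. We want v_2 with N^2 v_2 = 0 but N^1 v_2 ≠ 0; then v_{j-1} := N · v_j for j = 2, …, 2.

Pick v_2 = (1, 0, 0, 0)ᵀ.
Then v_1 = N · v_2 = (3, -9, 0, -18)ᵀ.

Sanity check: (A − (6)·I) v_1 = (0, 0, 0, 0)ᵀ = 0. ✓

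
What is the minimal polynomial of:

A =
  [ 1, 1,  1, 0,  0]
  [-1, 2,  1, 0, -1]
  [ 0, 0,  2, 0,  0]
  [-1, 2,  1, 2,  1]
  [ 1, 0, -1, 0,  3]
x^3 - 6*x^2 + 12*x - 8

The characteristic polynomial is χ_A(x) = (x - 2)^5, so the eigenvalues are known. The minimal polynomial is
  m_A(x) = Π_λ (x − λ)^{k_λ}
where k_λ is the size of the *largest* Jordan block for λ (equivalently, the smallest k with (A − λI)^k v = 0 for every generalised eigenvector v of λ).

  λ = 2: largest Jordan block has size 3, contributing (x − 2)^3

So m_A(x) = (x - 2)^3 = x^3 - 6*x^2 + 12*x - 8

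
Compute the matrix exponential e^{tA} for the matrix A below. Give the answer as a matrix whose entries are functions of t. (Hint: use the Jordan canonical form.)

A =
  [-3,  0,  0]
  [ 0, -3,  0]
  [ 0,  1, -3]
e^{tA} =
  [exp(-3*t), 0, 0]
  [0, exp(-3*t), 0]
  [0, t*exp(-3*t), exp(-3*t)]

Strategy: write A = P · J · P⁻¹ where J is a Jordan canonical form, so e^{tA} = P · e^{tJ} · P⁻¹, and e^{tJ} can be computed block-by-block.

A has Jordan form
J =
  [-3,  1,  0]
  [ 0, -3,  0]
  [ 0,  0, -3]
(up to reordering of blocks).

Per-block formulas:
  For a 1×1 block at λ = -3: exp(t · [-3]) = [e^(-3t)].
  For a 2×2 Jordan block J_2(-3): exp(t · J_2(-3)) = e^(-3t)·(I + t·N), where N is the 2×2 nilpotent shift.

After assembling e^{tJ} and conjugating by P, we get:

e^{tA} =
  [exp(-3*t), 0, 0]
  [0, exp(-3*t), 0]
  [0, t*exp(-3*t), exp(-3*t)]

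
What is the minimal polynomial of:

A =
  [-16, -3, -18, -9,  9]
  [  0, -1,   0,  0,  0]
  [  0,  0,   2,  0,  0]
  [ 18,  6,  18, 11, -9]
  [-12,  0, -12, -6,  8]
x^2 - x - 2

The characteristic polynomial is χ_A(x) = (x - 2)^3*(x + 1)^2, so the eigenvalues are known. The minimal polynomial is
  m_A(x) = Π_λ (x − λ)^{k_λ}
where k_λ is the size of the *largest* Jordan block for λ (equivalently, the smallest k with (A − λI)^k v = 0 for every generalised eigenvector v of λ).

  λ = -1: largest Jordan block has size 1, contributing (x + 1)
  λ = 2: largest Jordan block has size 1, contributing (x − 2)

So m_A(x) = (x - 2)*(x + 1) = x^2 - x - 2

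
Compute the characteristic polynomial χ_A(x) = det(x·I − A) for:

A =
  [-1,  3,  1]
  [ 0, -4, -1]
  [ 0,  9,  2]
x^3 + 3*x^2 + 3*x + 1

Expanding det(x·I − A) (e.g. by cofactor expansion or by noting that A is similar to its Jordan form J, which has the same characteristic polynomial as A) gives
  χ_A(x) = x^3 + 3*x^2 + 3*x + 1
which factors as (x + 1)^3. The eigenvalues (with algebraic multiplicities) are λ = -1 with multiplicity 3.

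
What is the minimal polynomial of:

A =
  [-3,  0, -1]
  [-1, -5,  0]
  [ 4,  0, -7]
x^3 + 15*x^2 + 75*x + 125

The characteristic polynomial is χ_A(x) = (x + 5)^3, so the eigenvalues are known. The minimal polynomial is
  m_A(x) = Π_λ (x − λ)^{k_λ}
where k_λ is the size of the *largest* Jordan block for λ (equivalently, the smallest k with (A − λI)^k v = 0 for every generalised eigenvector v of λ).

  λ = -5: largest Jordan block has size 3, contributing (x + 5)^3

So m_A(x) = (x + 5)^3 = x^3 + 15*x^2 + 75*x + 125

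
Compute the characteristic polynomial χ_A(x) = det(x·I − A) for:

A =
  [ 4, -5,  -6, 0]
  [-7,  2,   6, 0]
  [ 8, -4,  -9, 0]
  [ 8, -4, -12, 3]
x^4 - 18*x^2 + 81

Expanding det(x·I − A) (e.g. by cofactor expansion or by noting that A is similar to its Jordan form J, which has the same characteristic polynomial as A) gives
  χ_A(x) = x^4 - 18*x^2 + 81
which factors as (x - 3)^2*(x + 3)^2. The eigenvalues (with algebraic multiplicities) are λ = -3 with multiplicity 2, λ = 3 with multiplicity 2.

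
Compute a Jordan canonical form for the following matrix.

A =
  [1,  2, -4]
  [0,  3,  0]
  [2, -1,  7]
J_2(3) ⊕ J_1(5)

The characteristic polynomial is
  det(x·I − A) = x^3 - 11*x^2 + 39*x - 45 = (x - 5)*(x - 3)^2

Eigenvalues and multiplicities (the geometric multiplicity of λ is n − rank(A − λI), which equals the number of Jordan blocks for λ):
  λ = 3: algebraic multiplicity = 2, geometric multiplicity = 1
  λ = 5: algebraic multiplicity = 1, geometric multiplicity = 1

Determining the block sizes for each eigenvalue:
  λ = 3: one block (gm = 1), so the single block has size am = 2 → block sizes [2]
  λ = 5: one block (gm = 1), so the single block has size am = 1 → block sizes [1]

Assembling the blocks gives a Jordan form
J =
  [3, 1, 0]
  [0, 3, 0]
  [0, 0, 5]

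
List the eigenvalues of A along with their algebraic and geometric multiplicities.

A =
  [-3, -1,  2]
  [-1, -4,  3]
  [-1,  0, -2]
λ = -3: alg = 3, geom = 1

Step 1 — factor the characteristic polynomial to read off the algebraic multiplicities:
  χ_A(x) = (x + 3)^3

Step 2 — compute geometric multiplicities via the rank-nullity identity g(λ) = n − rank(A − λI):
  rank(A − (-3)·I) = 2, so dim ker(A − (-3)·I) = n − 2 = 1

Summary:
  λ = -3: algebraic multiplicity = 3, geometric multiplicity = 1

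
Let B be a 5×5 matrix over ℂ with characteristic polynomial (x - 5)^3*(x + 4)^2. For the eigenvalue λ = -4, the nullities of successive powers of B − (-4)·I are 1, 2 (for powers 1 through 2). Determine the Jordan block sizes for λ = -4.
Block sizes for λ = -4: [2]

From the dimensions of kernels of powers, the number of Jordan blocks of size at least j is d_j − d_{j−1} where d_j = dim ker(N^j) (with d_0 = 0). Computing the differences gives [1, 1].
The number of blocks of size exactly k is (#blocks of size ≥ k) − (#blocks of size ≥ k + 1), so the partition is: 1 block(s) of size 2.
In nonincreasing order the block sizes are [2].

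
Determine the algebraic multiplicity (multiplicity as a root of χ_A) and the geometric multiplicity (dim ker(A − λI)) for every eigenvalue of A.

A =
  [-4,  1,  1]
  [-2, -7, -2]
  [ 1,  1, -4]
λ = -5: alg = 3, geom = 2

Step 1 — factor the characteristic polynomial to read off the algebraic multiplicities:
  χ_A(x) = (x + 5)^3

Step 2 — compute geometric multiplicities via the rank-nullity identity g(λ) = n − rank(A − λI):
  rank(A − (-5)·I) = 1, so dim ker(A − (-5)·I) = n − 1 = 2

Summary:
  λ = -5: algebraic multiplicity = 3, geometric multiplicity = 2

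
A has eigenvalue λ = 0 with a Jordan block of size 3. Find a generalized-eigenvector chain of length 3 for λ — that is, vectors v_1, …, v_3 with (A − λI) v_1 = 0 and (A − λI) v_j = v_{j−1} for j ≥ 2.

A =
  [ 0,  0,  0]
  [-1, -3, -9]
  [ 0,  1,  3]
A Jordan chain for λ = 0 of length 3:
v_1 = (0, 3, -1)ᵀ
v_2 = (0, -1, 0)ᵀ
v_3 = (1, 0, 0)ᵀ

Let N = A − (0)·I. We want v_3 with N^3 v_3 = 0 but N^2 v_3 ≠ 0; then v_{j-1} := N · v_j for j = 3, …, 2.

Pick v_3 = (1, 0, 0)ᵀ.
Then v_2 = N · v_3 = (0, -1, 0)ᵀ.
Then v_1 = N · v_2 = (0, 3, -1)ᵀ.

Sanity check: (A − (0)·I) v_1 = (0, 0, 0)ᵀ = 0. ✓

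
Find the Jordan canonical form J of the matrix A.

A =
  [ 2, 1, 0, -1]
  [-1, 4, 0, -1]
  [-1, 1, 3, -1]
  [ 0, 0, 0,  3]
J_2(3) ⊕ J_1(3) ⊕ J_1(3)

The characteristic polynomial is
  det(x·I − A) = x^4 - 12*x^3 + 54*x^2 - 108*x + 81 = (x - 3)^4

Eigenvalues and multiplicities (the geometric multiplicity of λ is n − rank(A − λI), which equals the number of Jordan blocks for λ):
  λ = 3: algebraic multiplicity = 4, geometric multiplicity = 3

Determining the block sizes for each eigenvalue:
  λ = 3: 3 blocks summing to 4 forces exactly one block of size 2 and the rest size 1 → block sizes [2, 1, 1]

Assembling the blocks gives a Jordan form
J =
  [3, 1, 0, 0]
  [0, 3, 0, 0]
  [0, 0, 3, 0]
  [0, 0, 0, 3]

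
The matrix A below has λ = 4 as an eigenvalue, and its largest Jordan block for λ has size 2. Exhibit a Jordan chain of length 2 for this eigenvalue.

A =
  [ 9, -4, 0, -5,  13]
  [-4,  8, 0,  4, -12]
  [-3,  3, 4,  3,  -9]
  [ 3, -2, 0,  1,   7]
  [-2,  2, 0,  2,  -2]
A Jordan chain for λ = 4 of length 2:
v_1 = (5, -4, -3, 3, -2)ᵀ
v_2 = (1, 0, 0, 0, 0)ᵀ

Let N = A − (4)·I. We want v_2 with N^2 v_2 = 0 but N^1 v_2 ≠ 0; then v_{j-1} := N · v_j for j = 2, …, 2.

Pick v_2 = (1, 0, 0, 0, 0)ᵀ.
Then v_1 = N · v_2 = (5, -4, -3, 3, -2)ᵀ.

Sanity check: (A − (4)·I) v_1 = (0, 0, 0, 0, 0)ᵀ = 0. ✓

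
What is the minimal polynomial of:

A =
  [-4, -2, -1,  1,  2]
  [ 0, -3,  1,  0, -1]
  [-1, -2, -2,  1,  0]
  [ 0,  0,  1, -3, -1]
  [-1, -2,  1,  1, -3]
x^3 + 9*x^2 + 27*x + 27

The characteristic polynomial is χ_A(x) = (x + 3)^5, so the eigenvalues are known. The minimal polynomial is
  m_A(x) = Π_λ (x − λ)^{k_λ}
where k_λ is the size of the *largest* Jordan block for λ (equivalently, the smallest k with (A − λI)^k v = 0 for every generalised eigenvector v of λ).

  λ = -3: largest Jordan block has size 3, contributing (x + 3)^3

So m_A(x) = (x + 3)^3 = x^3 + 9*x^2 + 27*x + 27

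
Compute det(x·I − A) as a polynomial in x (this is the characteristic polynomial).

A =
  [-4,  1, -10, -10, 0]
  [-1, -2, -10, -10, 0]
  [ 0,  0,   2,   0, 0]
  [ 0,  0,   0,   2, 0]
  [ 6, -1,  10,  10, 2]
x^5 - 15*x^3 + 10*x^2 + 60*x - 72

Expanding det(x·I − A) (e.g. by cofactor expansion or by noting that A is similar to its Jordan form J, which has the same characteristic polynomial as A) gives
  χ_A(x) = x^5 - 15*x^3 + 10*x^2 + 60*x - 72
which factors as (x - 2)^3*(x + 3)^2. The eigenvalues (with algebraic multiplicities) are λ = -3 with multiplicity 2, λ = 2 with multiplicity 3.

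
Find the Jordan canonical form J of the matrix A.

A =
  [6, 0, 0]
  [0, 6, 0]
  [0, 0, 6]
J_1(6) ⊕ J_1(6) ⊕ J_1(6)

The characteristic polynomial is
  det(x·I − A) = x^3 - 18*x^2 + 108*x - 216 = (x - 6)^3

Eigenvalues and multiplicities (the geometric multiplicity of λ is n − rank(A − λI), which equals the number of Jordan blocks for λ):
  λ = 6: algebraic multiplicity = 3, geometric multiplicity = 3

Determining the block sizes for each eigenvalue:
  λ = 6: gm = am = 3, so every block has size 1 → block sizes [1, 1, 1]

Assembling the blocks gives a Jordan form
J =
  [6, 0, 0]
  [0, 6, 0]
  [0, 0, 6]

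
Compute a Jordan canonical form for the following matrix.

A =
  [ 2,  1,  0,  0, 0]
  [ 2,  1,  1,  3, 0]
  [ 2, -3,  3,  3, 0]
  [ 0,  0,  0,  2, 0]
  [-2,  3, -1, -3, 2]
J_3(2) ⊕ J_1(2) ⊕ J_1(2)

The characteristic polynomial is
  det(x·I − A) = x^5 - 10*x^4 + 40*x^3 - 80*x^2 + 80*x - 32 = (x - 2)^5

Eigenvalues and multiplicities (the geometric multiplicity of λ is n − rank(A − λI), which equals the number of Jordan blocks for λ):
  λ = 2: algebraic multiplicity = 5, geometric multiplicity = 3

Determining the block sizes for each eigenvalue:
  λ = 2: with am = 5 and gm = 3, the partition is not yet determined (e.g. several partitions of 5 into 3 parts exist). Let N = A − (2)·I. Computing rank(N^1) = 2, rank(N^2) = 1, rank(N^3) = 0; the number of blocks of size ≥ j is rank(N^{j−1}) − rank(N^j), giving [3, 1, 1]. So we have 1 block(s) of size 3, 2 block(s) of size 1 → block sizes [3, 1, 1]

Assembling the blocks gives a Jordan form
J =
  [2, 1, 0, 0, 0]
  [0, 2, 1, 0, 0]
  [0, 0, 2, 0, 0]
  [0, 0, 0, 2, 0]
  [0, 0, 0, 0, 2]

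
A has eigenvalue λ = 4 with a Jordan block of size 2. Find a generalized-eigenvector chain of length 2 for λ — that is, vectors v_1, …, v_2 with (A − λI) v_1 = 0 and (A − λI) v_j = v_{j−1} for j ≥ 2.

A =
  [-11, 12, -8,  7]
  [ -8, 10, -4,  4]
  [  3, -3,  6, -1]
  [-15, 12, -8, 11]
A Jordan chain for λ = 4 of length 2:
v_1 = (-15, -8, 3, -15)ᵀ
v_2 = (1, 0, 0, 0)ᵀ

Let N = A − (4)·I. We want v_2 with N^2 v_2 = 0 but N^1 v_2 ≠ 0; then v_{j-1} := N · v_j for j = 2, …, 2.

Pick v_2 = (1, 0, 0, 0)ᵀ.
Then v_1 = N · v_2 = (-15, -8, 3, -15)ᵀ.

Sanity check: (A − (4)·I) v_1 = (0, 0, 0, 0)ᵀ = 0. ✓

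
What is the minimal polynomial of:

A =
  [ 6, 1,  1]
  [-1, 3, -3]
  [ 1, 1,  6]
x^3 - 15*x^2 + 75*x - 125

The characteristic polynomial is χ_A(x) = (x - 5)^3, so the eigenvalues are known. The minimal polynomial is
  m_A(x) = Π_λ (x − λ)^{k_λ}
where k_λ is the size of the *largest* Jordan block for λ (equivalently, the smallest k with (A − λI)^k v = 0 for every generalised eigenvector v of λ).

  λ = 5: largest Jordan block has size 3, contributing (x − 5)^3

So m_A(x) = (x - 5)^3 = x^3 - 15*x^2 + 75*x - 125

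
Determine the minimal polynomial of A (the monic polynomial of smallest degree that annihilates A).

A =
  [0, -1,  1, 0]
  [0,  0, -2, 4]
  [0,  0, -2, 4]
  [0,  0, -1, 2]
x^2

The characteristic polynomial is χ_A(x) = x^4, so the eigenvalues are known. The minimal polynomial is
  m_A(x) = Π_λ (x − λ)^{k_λ}
where k_λ is the size of the *largest* Jordan block for λ (equivalently, the smallest k with (A − λI)^k v = 0 for every generalised eigenvector v of λ).

  λ = 0: largest Jordan block has size 2, contributing (x − 0)^2

So m_A(x) = x^2 = x^2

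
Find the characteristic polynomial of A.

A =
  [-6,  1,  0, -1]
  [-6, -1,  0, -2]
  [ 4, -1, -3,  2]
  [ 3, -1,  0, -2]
x^4 + 12*x^3 + 54*x^2 + 108*x + 81

Expanding det(x·I − A) (e.g. by cofactor expansion or by noting that A is similar to its Jordan form J, which has the same characteristic polynomial as A) gives
  χ_A(x) = x^4 + 12*x^3 + 54*x^2 + 108*x + 81
which factors as (x + 3)^4. The eigenvalues (with algebraic multiplicities) are λ = -3 with multiplicity 4.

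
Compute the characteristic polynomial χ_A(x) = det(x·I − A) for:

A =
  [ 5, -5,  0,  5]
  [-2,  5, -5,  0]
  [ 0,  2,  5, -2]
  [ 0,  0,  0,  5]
x^4 - 20*x^3 + 150*x^2 - 500*x + 625

Expanding det(x·I − A) (e.g. by cofactor expansion or by noting that A is similar to its Jordan form J, which has the same characteristic polynomial as A) gives
  χ_A(x) = x^4 - 20*x^3 + 150*x^2 - 500*x + 625
which factors as (x - 5)^4. The eigenvalues (with algebraic multiplicities) are λ = 5 with multiplicity 4.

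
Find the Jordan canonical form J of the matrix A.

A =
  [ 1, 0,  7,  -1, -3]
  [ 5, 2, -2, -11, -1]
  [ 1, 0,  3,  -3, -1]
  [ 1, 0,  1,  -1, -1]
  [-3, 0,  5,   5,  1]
J_1(-2) ⊕ J_3(2) ⊕ J_1(2)

The characteristic polynomial is
  det(x·I − A) = x^5 - 6*x^4 + 8*x^3 + 16*x^2 - 48*x + 32 = (x - 2)^4*(x + 2)

Eigenvalues and multiplicities (the geometric multiplicity of λ is n − rank(A − λI), which equals the number of Jordan blocks for λ):
  λ = -2: algebraic multiplicity = 1, geometric multiplicity = 1
  λ = 2: algebraic multiplicity = 4, geometric multiplicity = 2

Determining the block sizes for each eigenvalue:
  λ = -2: one block (gm = 1), so the single block has size am = 1 → block sizes [1]
  λ = 2: with am = 4 and gm = 2, the partition is not yet determined (e.g. several partitions of 4 into 2 parts exist). Let N = A − (2)·I. Computing rank(N^1) = 3, rank(N^2) = 2, rank(N^3) = 1; the number of blocks of size ≥ j is rank(N^{j−1}) − rank(N^j), giving [2, 1, 1]. So we have 1 block(s) of size 3, 1 block(s) of size 1 → block sizes [3, 1]

Assembling the blocks gives a Jordan form
J =
  [-2, 0, 0, 0, 0]
  [ 0, 2, 1, 0, 0]
  [ 0, 0, 2, 1, 0]
  [ 0, 0, 0, 2, 0]
  [ 0, 0, 0, 0, 2]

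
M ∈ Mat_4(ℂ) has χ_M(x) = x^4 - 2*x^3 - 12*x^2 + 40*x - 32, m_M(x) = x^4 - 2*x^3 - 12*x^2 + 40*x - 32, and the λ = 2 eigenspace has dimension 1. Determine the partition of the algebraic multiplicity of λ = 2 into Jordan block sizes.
Block sizes for λ = 2: [3]

Step 1 — from the characteristic polynomial, algebraic multiplicity of λ = 2 is 3. From dim ker(M − (2)·I) = 1, there are exactly 1 Jordan blocks for λ = 2.
Step 2 — from the minimal polynomial, the factor (x − 2)^3 tells us the largest block for λ = 2 has size 3.
Step 3 — with total size 3, 1 blocks, and largest block 3, the block sizes (in nonincreasing order) are [3].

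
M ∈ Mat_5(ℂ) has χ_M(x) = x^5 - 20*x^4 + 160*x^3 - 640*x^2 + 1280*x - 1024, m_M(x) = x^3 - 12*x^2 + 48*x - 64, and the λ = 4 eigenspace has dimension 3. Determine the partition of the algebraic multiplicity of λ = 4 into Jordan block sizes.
Block sizes for λ = 4: [3, 1, 1]

Step 1 — from the characteristic polynomial, algebraic multiplicity of λ = 4 is 5. From dim ker(M − (4)·I) = 3, there are exactly 3 Jordan blocks for λ = 4.
Step 2 — from the minimal polynomial, the factor (x − 4)^3 tells us the largest block for λ = 4 has size 3.
Step 3 — with total size 5, 3 blocks, and largest block 3, the block sizes (in nonincreasing order) are [3, 1, 1].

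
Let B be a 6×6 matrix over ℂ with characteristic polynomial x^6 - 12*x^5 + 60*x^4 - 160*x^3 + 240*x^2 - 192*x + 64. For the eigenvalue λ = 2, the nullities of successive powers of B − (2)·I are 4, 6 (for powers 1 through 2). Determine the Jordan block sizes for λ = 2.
Block sizes for λ = 2: [2, 2, 1, 1]

From the dimensions of kernels of powers, the number of Jordan blocks of size at least j is d_j − d_{j−1} where d_j = dim ker(N^j) (with d_0 = 0). Computing the differences gives [4, 2].
The number of blocks of size exactly k is (#blocks of size ≥ k) − (#blocks of size ≥ k + 1), so the partition is: 2 block(s) of size 1, 2 block(s) of size 2.
In nonincreasing order the block sizes are [2, 2, 1, 1].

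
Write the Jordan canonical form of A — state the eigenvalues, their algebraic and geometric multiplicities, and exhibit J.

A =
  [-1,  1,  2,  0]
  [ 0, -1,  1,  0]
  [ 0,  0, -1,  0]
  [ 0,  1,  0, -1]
J_3(-1) ⊕ J_1(-1)

The characteristic polynomial is
  det(x·I − A) = x^4 + 4*x^3 + 6*x^2 + 4*x + 1 = (x + 1)^4

Eigenvalues and multiplicities (the geometric multiplicity of λ is n − rank(A − λI), which equals the number of Jordan blocks for λ):
  λ = -1: algebraic multiplicity = 4, geometric multiplicity = 2

Determining the block sizes for each eigenvalue:
  λ = -1: with am = 4 and gm = 2, the partition is not yet determined (e.g. several partitions of 4 into 2 parts exist). Let N = A − (-1)·I. Computing rank(N^1) = 2, rank(N^2) = 1, rank(N^3) = 0; the number of blocks of size ≥ j is rank(N^{j−1}) − rank(N^j), giving [2, 1, 1]. So we have 1 block(s) of size 3, 1 block(s) of size 1 → block sizes [3, 1]

Assembling the blocks gives a Jordan form
J =
  [-1,  1,  0,  0]
  [ 0, -1,  1,  0]
  [ 0,  0, -1,  0]
  [ 0,  0,  0, -1]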